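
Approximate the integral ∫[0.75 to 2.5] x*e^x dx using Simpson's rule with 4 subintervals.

f(x) = x*e^x
a = 0.75, b = 2.5, n = 4
h = (b - a)/n = 0.437500

Simpson's rule: (h/3)[f(x₀) + 4f(x₁) + 2f(x₂) + ... + f(xₙ)]

x_0 = 0.7500, f(x_0) = 1.587750, coefficient = 1
x_1 = 1.1875, f(x_1) = 3.893663, coefficient = 4
x_2 = 1.6250, f(x_2) = 8.252431, coefficient = 2
x_3 = 2.0625, f(x_3) = 16.222819, coefficient = 4
x_4 = 2.5000, f(x_4) = 30.456235, coefficient = 1

I ≈ (0.437500/3) × 129.014774 = 18.814654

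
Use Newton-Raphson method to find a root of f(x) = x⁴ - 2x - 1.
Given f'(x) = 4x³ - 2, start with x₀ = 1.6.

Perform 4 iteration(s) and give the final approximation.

f(x) = x⁴ - 2x - 1
f'(x) = 4x³ - 2
x₀ = 1.6

Newton-Raphson formula: x_{n+1} = x_n - f(x_n)/f'(x_n)

Iteration 1:
  f(1.600000) = 2.353600
  f'(1.600000) = 14.384000
  x_1 = 1.600000 - 2.353600/14.384000 = 1.436374
Iteration 2:
  f(1.436374) = 0.383921
  f'(1.436374) = 9.853930
  x_2 = 1.436374 - 0.383921/9.853930 = 1.397413
Iteration 3:
  f(1.397413) = 0.018454
  f'(1.397413) = 8.915255
  x_3 = 1.397413 - 0.018454/8.915255 = 1.395343
Iteration 4:
  f(1.395343) = 0.000050
  f'(1.395343) = 8.866823
  x_4 = 1.395343 - 0.000050/8.866823 = 1.395337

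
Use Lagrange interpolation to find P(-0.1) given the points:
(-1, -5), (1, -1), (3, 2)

Lagrange interpolation formula:
P(x) = Σ yᵢ × Lᵢ(x)
where Lᵢ(x) = Π_{j≠i} (x - xⱼ)/(xᵢ - xⱼ)

L_0(-0.1) = (-0.1 - 1)/(-1 - 1) × (-0.1 - 3)/(-1 - 3) = 0.426250
L_1(-0.1) = (-0.1 - (-1))/(1 - (-1)) × (-0.1 - 3)/(1 - 3) = 0.697500
L_2(-0.1) = (-0.1 - (-1))/(3 - (-1)) × (-0.1 - 1)/(3 - 1) = -0.123750

P(-0.1) = (-5)×L_0(-0.1) + (-1)×L_1(-0.1) + 2×L_2(-0.1)
P(-0.1) = -3.076250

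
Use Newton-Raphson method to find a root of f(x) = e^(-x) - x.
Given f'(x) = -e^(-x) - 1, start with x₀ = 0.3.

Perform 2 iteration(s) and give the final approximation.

f(x) = e^(-x) - x
f'(x) = -e^(-x) - 1
x₀ = 0.3

Newton-Raphson formula: x_{n+1} = x_n - f(x_n)/f'(x_n)

Iteration 1:
  f(0.300000) = 0.440818
  f'(0.300000) = -1.740818
  x_1 = 0.300000 - 0.440818/(-1.740818) = 0.553225
Iteration 2:
  f(0.553225) = 0.021868
  f'(0.553225) = -1.575092
  x_2 = 0.553225 - 0.021868/(-1.575092) = 0.567108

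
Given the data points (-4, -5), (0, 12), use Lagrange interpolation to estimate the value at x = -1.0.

Lagrange interpolation formula:
P(x) = Σ yᵢ × Lᵢ(x)
where Lᵢ(x) = Π_{j≠i} (x - xⱼ)/(xᵢ - xⱼ)

L_0(-1.0) = (-1.0 - 0)/(-4 - 0) = 0.250000
L_1(-1.0) = (-1.0 - (-4))/(0 - (-4)) = 0.750000

P(-1.0) = (-5)×L_0(-1.0) + 12×L_1(-1.0)
P(-1.0) = 7.750000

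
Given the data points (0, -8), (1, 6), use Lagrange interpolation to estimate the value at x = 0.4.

Lagrange interpolation formula:
P(x) = Σ yᵢ × Lᵢ(x)
where Lᵢ(x) = Π_{j≠i} (x - xⱼ)/(xᵢ - xⱼ)

L_0(0.4) = (0.4 - 1)/(0 - 1) = 0.600000
L_1(0.4) = (0.4 - 0)/(1 - 0) = 0.400000

P(0.4) = (-8)×L_0(0.4) + 6×L_1(0.4)
P(0.4) = -2.400000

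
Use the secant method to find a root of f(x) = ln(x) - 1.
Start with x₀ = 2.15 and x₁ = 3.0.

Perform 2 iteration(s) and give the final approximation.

f(x) = ln(x) - 1
x₀ = 2.15, x₁ = 3.0

Secant formula: x_{n+1} = x_n - f(x_n)(x_n - x_{n-1})/(f(x_n) - f(x_{n-1}))

Iteration 1:
  f(2.150000) = -0.234532
  f(3.000000) = 0.098612
  x_2 = 3.000000 - 0.098612×(3.000000 - 2.150000)/(0.098612 - (-0.234532))
       = 2.748396
Iteration 2:
  f(3.000000) = 0.098612
  f(2.748396) = 0.011018
  x_3 = 2.748396 - 0.011018×(2.748396 - 3.000000)/(0.011018 - 0.098612)
       = 2.716750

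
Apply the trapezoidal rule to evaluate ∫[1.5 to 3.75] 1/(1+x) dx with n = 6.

f(x) = 1/(1+x)
a = 1.5, b = 3.75, n = 6
h = (b - a)/n = 0.375000

Trapezoidal rule: (h/2)[f(x₀) + 2f(x₁) + 2f(x₂) + ... + f(xₙ)]

x_0 = 1.5000, f(x_0) = 0.400000, coefficient = 1
x_1 = 1.8750, f(x_1) = 0.347826, coefficient = 2
x_2 = 2.2500, f(x_2) = 0.307692, coefficient = 2
x_3 = 2.6250, f(x_3) = 0.275862, coefficient = 2
x_4 = 3.0000, f(x_4) = 0.250000, coefficient = 2
x_5 = 3.3750, f(x_5) = 0.228571, coefficient = 2
x_6 = 3.7500, f(x_6) = 0.210526, coefficient = 1

I ≈ (0.375000/2) × 3.430430 = 0.643206
Exact value: 0.641854
Error: 0.001352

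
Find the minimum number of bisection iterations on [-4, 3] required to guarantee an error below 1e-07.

We need (b-a)/2^n ≤ 1e-07
(3 - (-4))/2^n ≤ 1e-07
7/2^n ≤ 1e-07
2^n ≥ 70000000
n ≥ log₂(70000000) = 26.06
n ≥ 27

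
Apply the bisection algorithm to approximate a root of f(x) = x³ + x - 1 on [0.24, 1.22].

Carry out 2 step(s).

f(x) = x³ + x - 1
Initial interval: [0.24, 1.22]

Iteration 1:
  c_1 = (0.240000 + 1.220000)/2 = 0.730000
  f(c_1) = f(0.730000) = 0.119017
  f(a) × f(c) < 0, new interval: [0.240000, 0.730000]
Iteration 2:
  c_2 = (0.240000 + 0.730000)/2 = 0.485000
  f(c_2) = f(0.485000) = -0.400916
  f(a) × f(c) ≥ 0, new interval: [0.485000, 0.730000]

After 2 iteration(s), the approximation is c_2 = 0.485000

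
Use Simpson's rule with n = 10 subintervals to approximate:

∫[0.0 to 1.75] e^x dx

f(x) = e^x
a = 0.0, b = 1.75, n = 10
h = (b - a)/n = 0.175000

Simpson's rule: (h/3)[f(x₀) + 4f(x₁) + 2f(x₂) + ... + f(xₙ)]

x_0 = 0.0000, f(x_0) = 1.000000, coefficient = 1
x_1 = 0.1750, f(x_1) = 1.191246, coefficient = 4
x_2 = 0.3500, f(x_2) = 1.419068, coefficient = 2
x_3 = 0.5250, f(x_3) = 1.690459, coefficient = 4
x_4 = 0.7000, f(x_4) = 2.013753, coefficient = 2
x_5 = 0.8750, f(x_5) = 2.398875, coefficient = 4
x_6 = 1.0500, f(x_6) = 2.857651, coefficient = 2
x_7 = 1.2250, f(x_7) = 3.404166, coefficient = 4
x_8 = 1.4000, f(x_8) = 4.055200, coefficient = 2
x_9 = 1.5750, f(x_9) = 4.830742, coefficient = 4
x_10 = 1.7500, f(x_10) = 5.754603, coefficient = 1

I ≈ (0.175000/3) × 81.507898 = 4.754627
Exact value: 4.754603
Error: 0.000025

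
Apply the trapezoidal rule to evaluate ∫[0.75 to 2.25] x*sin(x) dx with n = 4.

f(x) = x*sin(x)
a = 0.75, b = 2.25, n = 4
h = (b - a)/n = 0.375000

Trapezoidal rule: (h/2)[f(x₀) + 2f(x₁) + 2f(x₂) + ... + f(xₙ)]

x_0 = 0.7500, f(x_0) = 0.511229, coefficient = 1
x_1 = 1.1250, f(x_1) = 1.015051, coefficient = 2
x_2 = 1.5000, f(x_2) = 1.496242, coefficient = 2
x_3 = 1.8750, f(x_3) = 1.788911, coefficient = 2
x_4 = 2.2500, f(x_4) = 1.750665, coefficient = 1

I ≈ (0.375000/2) × 10.862302 = 2.036682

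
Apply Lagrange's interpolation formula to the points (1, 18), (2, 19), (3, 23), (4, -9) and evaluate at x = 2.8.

Lagrange interpolation formula:
P(x) = Σ yᵢ × Lᵢ(x)
where Lᵢ(x) = Π_{j≠i} (x - xⱼ)/(xᵢ - xⱼ)

L_0(2.8) = (2.8 - 2)/(1 - 2) × (2.8 - 3)/(1 - 3) × (2.8 - 4)/(1 - 4) = -0.032000
L_1(2.8) = (2.8 - 1)/(2 - 1) × (2.8 - 3)/(2 - 3) × (2.8 - 4)/(2 - 4) = 0.216000
L_2(2.8) = (2.8 - 1)/(3 - 1) × (2.8 - 2)/(3 - 2) × (2.8 - 4)/(3 - 4) = 0.864000
L_3(2.8) = (2.8 - 1)/(4 - 1) × (2.8 - 2)/(4 - 2) × (2.8 - 3)/(4 - 3) = -0.048000

P(2.8) = 18×L_0(2.8) + 19×L_1(2.8) + 23×L_2(2.8) + (-9)×L_3(2.8)
P(2.8) = 23.832000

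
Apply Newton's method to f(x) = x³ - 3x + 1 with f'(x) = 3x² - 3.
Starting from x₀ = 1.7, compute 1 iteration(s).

f(x) = x³ - 3x + 1
f'(x) = 3x² - 3
x₀ = 1.7

Newton-Raphson formula: x_{n+1} = x_n - f(x_n)/f'(x_n)

Iteration 1:
  f(1.700000) = 0.813000
  f'(1.700000) = 5.670000
  x_1 = 1.700000 - 0.813000/5.670000 = 1.556614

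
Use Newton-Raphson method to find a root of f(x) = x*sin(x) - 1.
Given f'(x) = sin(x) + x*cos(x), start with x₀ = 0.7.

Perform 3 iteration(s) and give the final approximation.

f(x) = x*sin(x) - 1
f'(x) = sin(x) + x*cos(x)
x₀ = 0.7

Newton-Raphson formula: x_{n+1} = x_n - f(x_n)/f'(x_n)

Iteration 1:
  f(0.700000) = -0.549048
  f'(0.700000) = 1.179607
  x_1 = 0.700000 - (-0.549048)/1.179607 = 1.165450
Iteration 2:
  f(1.165450) = 0.071008
  f'(1.165450) = 1.378546
  x_2 = 1.165450 - 0.071008/1.378546 = 1.113940
Iteration 3:
  f(1.113940) = -0.000301
  f'(1.113940) = 1.388835
  x_3 = 1.113940 - (-0.000301)/1.388835 = 1.114157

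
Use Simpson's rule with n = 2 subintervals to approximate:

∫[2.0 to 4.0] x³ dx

f(x) = x³
a = 2.0, b = 4.0, n = 2
h = (b - a)/n = 1.000000

Simpson's rule: (h/3)[f(x₀) + 4f(x₁) + 2f(x₂) + ... + f(xₙ)]

x_0 = 2.0000, f(x_0) = 8.000000, coefficient = 1
x_1 = 3.0000, f(x_1) = 27.000000, coefficient = 4
x_2 = 4.0000, f(x_2) = 64.000000, coefficient = 1

I ≈ (1.000000/3) × 180.000000 = 60.000000
Exact value: 60.000000
Error: 0.000000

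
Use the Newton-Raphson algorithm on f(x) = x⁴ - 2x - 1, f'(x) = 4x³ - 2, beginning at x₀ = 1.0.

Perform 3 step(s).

f(x) = x⁴ - 2x - 1
f'(x) = 4x³ - 2
x₀ = 1.0

Newton-Raphson formula: x_{n+1} = x_n - f(x_n)/f'(x_n)

Iteration 1:
  f(1.000000) = -2.000000
  f'(1.000000) = 2.000000
  x_1 = 1.000000 - (-2.000000)/2.000000 = 2.000000
Iteration 2:
  f(2.000000) = 11.000000
  f'(2.000000) = 30.000000
  x_2 = 2.000000 - 11.000000/30.000000 = 1.633333
Iteration 3:
  f(1.633333) = 2.850372
  f'(1.633333) = 15.429481
  x_3 = 1.633333 - 2.850372/15.429481 = 1.448598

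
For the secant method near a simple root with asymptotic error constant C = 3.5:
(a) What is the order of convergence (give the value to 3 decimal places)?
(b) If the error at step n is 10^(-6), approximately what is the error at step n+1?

(a) Secant method has superlinear convergence with order φ = (1+√5)/2 ≈ 1.618.
    This means |e_{n+1}| ≈ C|e_n|^1.618.

(b) With |e_n| = 10^(-6) and C = 3.5:
    |e_{n+1}| ≈ 3.5 × (10^(-6))^1.618 = 3.5 × 10^(-9.71)

(a) ≈ 1.618 (golden ratio); (b) |e_{n+1}| ≈ 6.853e-10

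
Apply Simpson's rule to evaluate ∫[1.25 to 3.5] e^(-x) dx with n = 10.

f(x) = e^(-x)
a = 1.25, b = 3.5, n = 10
h = (b - a)/n = 0.225000

Simpson's rule: (h/3)[f(x₀) + 4f(x₁) + 2f(x₂) + ... + f(xₙ)]

x_0 = 1.2500, f(x_0) = 0.286505, coefficient = 1
x_1 = 1.4750, f(x_1) = 0.228779, coefficient = 4
x_2 = 1.7000, f(x_2) = 0.182684, coefficient = 2
x_3 = 1.9250, f(x_3) = 0.145876, coefficient = 4
x_4 = 2.1500, f(x_4) = 0.116484, coefficient = 2
x_5 = 2.3750, f(x_5) = 0.093014, coefficient = 4
x_6 = 2.6000, f(x_6) = 0.074274, coefficient = 2
x_7 = 2.8250, f(x_7) = 0.059309, coefficient = 4
x_8 = 3.0500, f(x_8) = 0.047359, coefficient = 2
x_9 = 3.2750, f(x_9) = 0.037817, coefficient = 4
x_10 = 3.5000, f(x_10) = 0.030197, coefficient = 1

I ≈ (0.225000/3) × 3.417481 = 0.256311
Exact value: 0.256307
Error: 0.000004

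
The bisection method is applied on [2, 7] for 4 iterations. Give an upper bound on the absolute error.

Bisection error bound: |error| ≤ (b-a)/2^n
|error| ≤ (7 - 2)/2^4 = 5/2^4
|error| ≤ 0.3125000000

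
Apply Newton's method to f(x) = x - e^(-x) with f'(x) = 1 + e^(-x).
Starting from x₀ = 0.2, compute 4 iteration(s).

f(x) = x - e^(-x)
f'(x) = 1 + e^(-x)
x₀ = 0.2

Newton-Raphson formula: x_{n+1} = x_n - f(x_n)/f'(x_n)

Iteration 1:
  f(0.200000) = -0.618731
  f'(0.200000) = 1.818731
  x_1 = 0.200000 - (-0.618731)/1.818731 = 0.540199
Iteration 2:
  f(0.540199) = -0.042433
  f'(0.540199) = 1.582632
  x_2 = 0.540199 - (-0.042433)/1.582632 = 0.567011
Iteration 3:
  f(0.567011) = -0.000208
  f'(0.567011) = 1.567218
  x_3 = 0.567011 - (-0.000208)/1.567218 = 0.567143
Iteration 4:
  f(0.567143) = 0.000000
  f'(0.567143) = 1.567143
  x_4 = 0.567143 - 0.000000/1.567143 = 0.567143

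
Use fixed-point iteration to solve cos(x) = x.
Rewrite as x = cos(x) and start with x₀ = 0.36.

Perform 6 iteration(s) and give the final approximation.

Equation: cos(x) = x
Fixed-point form: x = cos(x)
x₀ = 0.36

x_1 = g(0.360000) = 0.935897
x_2 = g(0.935897) = 0.593097
x_3 = g(0.593097) = 0.829214
x_4 = g(0.829214) = 0.675456
x_5 = g(0.675456) = 0.780422
x_6 = g(0.780422) = 0.710617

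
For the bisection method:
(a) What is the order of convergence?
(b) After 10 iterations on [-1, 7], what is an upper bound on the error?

(a) Bisection has linear (order 1) convergence; the error is halved each step.

(b) Error bound = (b-a)/2^n = (7 - (-1))/2^{10}
    = 8/2^{10}

(a) 1 (linear); (b) error ≤ 7.81e-03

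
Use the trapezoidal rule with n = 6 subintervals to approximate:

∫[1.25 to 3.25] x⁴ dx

f(x) = x⁴
a = 1.25, b = 3.25, n = 6
h = (b - a)/n = 0.333333

Trapezoidal rule: (h/2)[f(x₀) + 2f(x₁) + 2f(x₂) + ... + f(xₙ)]

x_0 = 1.2500, f(x_0) = 2.441406, coefficient = 1
x_1 = 1.5833, f(x_1) = 6.284770, coefficient = 2
x_2 = 1.9167, f(x_2) = 13.495419, coefficient = 2
x_3 = 2.2500, f(x_3) = 25.628906, coefficient = 2
x_4 = 2.5833, f(x_4) = 44.537085, coefficient = 2
x_5 = 2.9167, f(x_5) = 72.368104, coefficient = 2
x_6 = 3.2500, f(x_6) = 111.566406, coefficient = 1

I ≈ (0.333333/2) × 438.636381 = 73.106064
Exact value: 71.907813
Error: 1.198251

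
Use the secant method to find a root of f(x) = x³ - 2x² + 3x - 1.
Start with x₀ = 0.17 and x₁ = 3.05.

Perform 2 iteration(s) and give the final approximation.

f(x) = x³ - 2x² + 3x - 1
x₀ = 0.17, x₁ = 3.05

Secant formula: x_{n+1} = x_n - f(x_n)(x_n - x_{n-1})/(f(x_n) - f(x_{n-1}))

Iteration 1:
  f(0.170000) = -0.542887
  f(3.050000) = 17.917625
  x_2 = 3.050000 - 17.917625×(3.050000 - 0.170000)/(17.917625 - (-0.542887))
       = 0.254695
Iteration 2:
  f(3.050000) = 17.917625
  f(0.254695) = -0.349132
  x_3 = 0.254695 - (-0.349132)×(0.254695 - 3.050000)/(-0.349132 - 17.917625)
       = 0.308122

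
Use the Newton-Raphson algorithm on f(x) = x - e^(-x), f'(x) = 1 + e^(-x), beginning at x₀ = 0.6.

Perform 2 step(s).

f(x) = x - e^(-x)
f'(x) = 1 + e^(-x)
x₀ = 0.6

Newton-Raphson formula: x_{n+1} = x_n - f(x_n)/f'(x_n)

Iteration 1:
  f(0.600000) = 0.051188
  f'(0.600000) = 1.548812
  x_1 = 0.600000 - 0.051188/1.548812 = 0.566950
Iteration 2:
  f(0.566950) = -0.000303
  f'(0.566950) = 1.567253
  x_2 = 0.566950 - (-0.000303)/1.567253 = 0.567143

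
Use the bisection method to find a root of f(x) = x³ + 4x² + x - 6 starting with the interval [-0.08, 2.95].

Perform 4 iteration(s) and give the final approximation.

f(x) = x³ + 4x² + x - 6
Initial interval: [-0.08, 2.95]

Iteration 1:
  c_1 = (-0.080000 + 2.950000)/2 = 1.435000
  f(c_1) = f(1.435000) = 6.626888
  f(a) × f(c) < 0, new interval: [-0.080000, 1.435000]
Iteration 2:
  c_2 = (-0.080000 + 1.435000)/2 = 0.677500
  f(c_2) = f(0.677500) = -3.175498
  f(a) × f(c) ≥ 0, new interval: [0.677500, 1.435000]
Iteration 3:
  c_3 = (0.677500 + 1.435000)/2 = 1.056250
  f(c_3) = f(1.056250) = 0.697326
  f(a) × f(c) < 0, new interval: [0.677500, 1.056250]
Iteration 4:
  c_4 = (0.677500 + 1.056250)/2 = 0.866875
  f(c_4) = f(0.866875) = -1.475803
  f(a) × f(c) ≥ 0, new interval: [0.866875, 1.056250]

After 4 iteration(s), the approximation is c_4 = 0.866875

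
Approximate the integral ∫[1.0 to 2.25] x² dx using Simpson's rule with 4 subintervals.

f(x) = x²
a = 1.0, b = 2.25, n = 4
h = (b - a)/n = 0.312500

Simpson's rule: (h/3)[f(x₀) + 4f(x₁) + 2f(x₂) + ... + f(xₙ)]

x_0 = 1.0000, f(x_0) = 1.000000, coefficient = 1
x_1 = 1.3125, f(x_1) = 1.722656, coefficient = 4
x_2 = 1.6250, f(x_2) = 2.640625, coefficient = 2
x_3 = 1.9375, f(x_3) = 3.753906, coefficient = 4
x_4 = 2.2500, f(x_4) = 5.062500, coefficient = 1

I ≈ (0.312500/3) × 33.250000 = 3.463542
Exact value: 3.463542
Error: 0.000000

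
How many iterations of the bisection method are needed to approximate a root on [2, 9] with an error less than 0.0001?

We need (b-a)/2^n ≤ 0.0001
(9 - 2)/2^n ≤ 0.0001
7/2^n ≤ 0.0001
2^n ≥ 70000
n ≥ log₂(70000) = 16.10
n ≥ 17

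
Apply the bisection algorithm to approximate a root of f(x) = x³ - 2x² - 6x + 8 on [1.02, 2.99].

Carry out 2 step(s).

f(x) = x³ - 2x² - 6x + 8
Initial interval: [1.02, 2.99]

Iteration 1:
  c_1 = (1.020000 + 2.990000)/2 = 2.005000
  f(c_1) = f(2.005000) = -4.009900
  f(a) × f(c) < 0, new interval: [1.020000, 2.005000]
Iteration 2:
  c_2 = (1.020000 + 2.005000)/2 = 1.512500
  f(c_2) = f(1.512500) = -2.190232
  f(a) × f(c) < 0, new interval: [1.020000, 1.512500]

After 2 iteration(s), the approximation is c_2 = 1.512500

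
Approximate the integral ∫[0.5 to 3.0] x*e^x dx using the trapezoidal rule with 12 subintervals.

f(x) = x*e^x
a = 0.5, b = 3.0, n = 12
h = (b - a)/n = 0.208333

Trapezoidal rule: (h/2)[f(x₀) + 2f(x₁) + 2f(x₂) + ... + f(xₙ)]

x_0 = 0.5000, f(x_0) = 0.824361, coefficient = 1
x_1 = 0.7083, f(x_1) = 1.438345, coefficient = 2
x_2 = 0.9167, f(x_2) = 2.292528, coefficient = 2
x_3 = 1.1250, f(x_3) = 3.465244, coefficient = 2
x_4 = 1.3333, f(x_4) = 5.058224, coefficient = 2
x_5 = 1.5417, f(x_5) = 7.203239, coefficient = 2
x_6 = 1.7500, f(x_6) = 10.070555, coefficient = 2
x_7 = 1.9583, f(x_7) = 13.879697, coefficient = 2
x_8 = 2.1667, f(x_8) = 18.913133, coefficient = 2
x_9 = 2.3750, f(x_9) = 25.533656, coefficient = 2
x_10 = 2.5833, f(x_10) = 34.206439, coefficient = 2
x_11 = 2.7917, f(x_11) = 45.526995, coefficient = 2
x_12 = 3.0000, f(x_12) = 60.256611, coefficient = 1

I ≈ (0.208333/2) × 396.257080 = 41.276779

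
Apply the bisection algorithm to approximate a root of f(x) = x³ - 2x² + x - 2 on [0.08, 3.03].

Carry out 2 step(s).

f(x) = x³ - 2x² + x - 2
Initial interval: [0.08, 3.03]

Iteration 1:
  c_1 = (0.080000 + 3.030000)/2 = 1.555000
  f(c_1) = f(1.555000) = -1.521021
  f(a) × f(c) ≥ 0, new interval: [1.555000, 3.030000]
Iteration 2:
  c_2 = (1.555000 + 3.030000)/2 = 2.292500
  f(c_2) = f(2.292500) = 1.829750
  f(a) × f(c) < 0, new interval: [1.555000, 2.292500]

After 2 iteration(s), the approximation is c_2 = 2.292500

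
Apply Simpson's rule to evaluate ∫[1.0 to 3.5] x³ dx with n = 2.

f(x) = x³
a = 1.0, b = 3.5, n = 2
h = (b - a)/n = 1.250000

Simpson's rule: (h/3)[f(x₀) + 4f(x₁) + 2f(x₂) + ... + f(xₙ)]

x_0 = 1.0000, f(x_0) = 1.000000, coefficient = 1
x_1 = 2.2500, f(x_1) = 11.390625, coefficient = 4
x_2 = 3.5000, f(x_2) = 42.875000, coefficient = 1

I ≈ (1.250000/3) × 89.437500 = 37.265625
Exact value: 37.265625
Error: 0.000000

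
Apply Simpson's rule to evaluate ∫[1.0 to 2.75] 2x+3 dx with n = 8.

f(x) = 2x+3
a = 1.0, b = 2.75, n = 8
h = (b - a)/n = 0.218750

Simpson's rule: (h/3)[f(x₀) + 4f(x₁) + 2f(x₂) + ... + f(xₙ)]

x_0 = 1.0000, f(x_0) = 5.000000, coefficient = 1
x_1 = 1.2188, f(x_1) = 5.437500, coefficient = 4
x_2 = 1.4375, f(x_2) = 5.875000, coefficient = 2
x_3 = 1.6562, f(x_3) = 6.312500, coefficient = 4
x_4 = 1.8750, f(x_4) = 6.750000, coefficient = 2
x_5 = 2.0938, f(x_5) = 7.187500, coefficient = 4
x_6 = 2.3125, f(x_6) = 7.625000, coefficient = 2
x_7 = 2.5312, f(x_7) = 8.062500, coefficient = 4
x_8 = 2.7500, f(x_8) = 8.500000, coefficient = 1

I ≈ (0.218750/3) × 162.000000 = 11.812500
Exact value: 11.812500
Error: 0.000000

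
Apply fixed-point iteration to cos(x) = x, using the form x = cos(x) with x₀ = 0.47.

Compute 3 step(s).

Equation: cos(x) = x
Fixed-point form: x = cos(x)
x₀ = 0.47

x_1 = g(0.470000) = 0.891568
x_2 = g(0.891568) = 0.628193
x_3 = g(0.628193) = 0.809091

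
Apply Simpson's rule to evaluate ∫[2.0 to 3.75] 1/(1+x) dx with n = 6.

f(x) = 1/(1+x)
a = 2.0, b = 3.75, n = 6
h = (b - a)/n = 0.291667

Simpson's rule: (h/3)[f(x₀) + 4f(x₁) + 2f(x₂) + ... + f(xₙ)]

x_0 = 2.0000, f(x_0) = 0.333333, coefficient = 1
x_1 = 2.2917, f(x_1) = 0.303797, coefficient = 4
x_2 = 2.5833, f(x_2) = 0.279070, coefficient = 2
x_3 = 2.8750, f(x_3) = 0.258065, coefficient = 4
x_4 = 3.1667, f(x_4) = 0.240000, coefficient = 2
x_5 = 3.4583, f(x_5) = 0.224299, coefficient = 4
x_6 = 3.7500, f(x_6) = 0.210526, coefficient = 1

I ≈ (0.291667/3) × 4.726643 = 0.459535
Exact value: 0.459532
Error: 0.000002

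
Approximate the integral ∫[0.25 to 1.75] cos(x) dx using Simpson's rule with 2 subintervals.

f(x) = cos(x)
a = 0.25, b = 1.75, n = 2
h = (b - a)/n = 0.750000

Simpson's rule: (h/3)[f(x₀) + 4f(x₁) + 2f(x₂) + ... + f(xₙ)]

x_0 = 0.2500, f(x_0) = 0.968912, coefficient = 1
x_1 = 1.0000, f(x_1) = 0.540302, coefficient = 4
x_2 = 1.7500, f(x_2) = -0.178246, coefficient = 1

I ≈ (0.750000/3) × 2.951876 = 0.737969
Exact value: 0.736582
Error: 0.001387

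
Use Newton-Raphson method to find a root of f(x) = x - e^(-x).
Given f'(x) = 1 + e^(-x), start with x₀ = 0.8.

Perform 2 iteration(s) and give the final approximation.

f(x) = x - e^(-x)
f'(x) = 1 + e^(-x)
x₀ = 0.8

Newton-Raphson formula: x_{n+1} = x_n - f(x_n)/f'(x_n)

Iteration 1:
  f(0.800000) = 0.350671
  f'(0.800000) = 1.449329
  x_1 = 0.800000 - 0.350671/1.449329 = 0.558046
Iteration 2:
  f(0.558046) = -0.014280
  f'(0.558046) = 1.572326
  x_2 = 0.558046 - (-0.014280)/1.572326 = 0.567128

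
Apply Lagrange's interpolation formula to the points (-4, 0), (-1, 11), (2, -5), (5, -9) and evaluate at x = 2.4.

Lagrange interpolation formula:
P(x) = Σ yᵢ × Lᵢ(x)
where Lᵢ(x) = Π_{j≠i} (x - xⱼ)/(xᵢ - xⱼ)

L_0(2.4) = (2.4 - (-1))/(-4 - (-1)) × (2.4 - 2)/(-4 - 2) × (2.4 - 5)/(-4 - 5) = 0.021827
L_1(2.4) = (2.4 - (-4))/(-1 - (-4)) × (2.4 - 2)/(-1 - 2) × (2.4 - 5)/(-1 - 5) = -0.123259
L_2(2.4) = (2.4 - (-4))/(2 - (-4)) × (2.4 - (-1))/(2 - (-1)) × (2.4 - 5)/(2 - 5) = 1.047704
L_3(2.4) = (2.4 - (-4))/(5 - (-4)) × (2.4 - (-1))/(5 - (-1)) × (2.4 - 2)/(5 - 2) = 0.053728

P(2.4) = 0×L_0(2.4) + 11×L_1(2.4) + (-5)×L_2(2.4) + (-9)×L_3(2.4)
P(2.4) = -7.077926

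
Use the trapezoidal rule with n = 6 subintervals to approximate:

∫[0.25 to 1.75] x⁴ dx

f(x) = x⁴
a = 0.25, b = 1.75, n = 6
h = (b - a)/n = 0.250000

Trapezoidal rule: (h/2)[f(x₀) + 2f(x₁) + 2f(x₂) + ... + f(xₙ)]

x_0 = 0.2500, f(x_0) = 0.003906, coefficient = 1
x_1 = 0.5000, f(x_1) = 0.062500, coefficient = 2
x_2 = 0.7500, f(x_2) = 0.316406, coefficient = 2
x_3 = 1.0000, f(x_3) = 1.000000, coefficient = 2
x_4 = 1.2500, f(x_4) = 2.441406, coefficient = 2
x_5 = 1.5000, f(x_5) = 5.062500, coefficient = 2
x_6 = 1.7500, f(x_6) = 9.378906, coefficient = 1

I ≈ (0.250000/2) × 27.148438 = 3.393555
Exact value: 3.282422
Error: 0.111133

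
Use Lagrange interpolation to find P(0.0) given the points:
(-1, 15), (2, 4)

Lagrange interpolation formula:
P(x) = Σ yᵢ × Lᵢ(x)
where Lᵢ(x) = Π_{j≠i} (x - xⱼ)/(xᵢ - xⱼ)

L_0(0.0) = (0.0 - 2)/(-1 - 2) = 0.666667
L_1(0.0) = (0.0 - (-1))/(2 - (-1)) = 0.333333

P(0.0) = 15×L_0(0.0) + 4×L_1(0.0)
P(0.0) = 11.333333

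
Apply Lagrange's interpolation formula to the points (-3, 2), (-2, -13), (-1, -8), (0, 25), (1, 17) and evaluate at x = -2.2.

Lagrange interpolation formula:
P(x) = Σ yᵢ × Lᵢ(x)
where Lᵢ(x) = Π_{j≠i} (x - xⱼ)/(xᵢ - xⱼ)

L_0(-2.2) = (-2.2 - (-2))/(-3 - (-2)) × (-2.2 - (-1))/(-3 - (-1)) × (-2.2 - 0)/(-3 - 0) × (-2.2 - 1)/(-3 - 1) = 0.070400
L_1(-2.2) = (-2.2 - (-3))/(-2 - (-3)) × (-2.2 - (-1))/(-2 - (-1)) × (-2.2 - 0)/(-2 - 0) × (-2.2 - 1)/(-2 - 1) = 1.126400
L_2(-2.2) = (-2.2 - (-3))/(-1 - (-3)) × (-2.2 - (-2))/(-1 - (-2)) × (-2.2 - 0)/(-1 - 0) × (-2.2 - 1)/(-1 - 1) = -0.281600
L_3(-2.2) = (-2.2 - (-3))/(0 - (-3)) × (-2.2 - (-2))/(0 - (-2)) × (-2.2 - (-1))/(0 - (-1)) × (-2.2 - 1)/(0 - 1) = 0.102400
L_4(-2.2) = (-2.2 - (-3))/(1 - (-3)) × (-2.2 - (-2))/(1 - (-2)) × (-2.2 - (-1))/(1 - (-1)) × (-2.2 - 0)/(1 - 0) = -0.017600

P(-2.2) = 2×L_0(-2.2) + (-13)×L_1(-2.2) + (-8)×L_2(-2.2) + 25×L_3(-2.2) + 17×L_4(-2.2)
P(-2.2) = -9.988800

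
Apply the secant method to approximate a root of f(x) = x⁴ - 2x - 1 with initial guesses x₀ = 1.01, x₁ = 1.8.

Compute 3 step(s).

f(x) = x⁴ - 2x - 1
x₀ = 1.01, x₁ = 1.8

Secant formula: x_{n+1} = x_n - f(x_n)(x_n - x_{n-1})/(f(x_n) - f(x_{n-1}))

Iteration 1:
  f(1.010000) = -1.979396
  f(1.800000) = 5.897600
  x_2 = 1.800000 - 5.897600×(1.800000 - 1.010000)/(5.897600 - (-1.979396))
       = 1.208518
Iteration 2:
  f(1.800000) = 5.897600
  f(1.208518) = -1.283931
  x_3 = 1.208518 - (-1.283931)×(1.208518 - 1.800000)/(-1.283931 - 5.897600)
       = 1.314264
Iteration 3:
  f(1.208518) = -1.283931
  f(1.314264) = -0.644996
  x_4 = 1.314264 - (-0.644996)×(1.314264 - 1.208518)/(-0.644996 - (-1.283931))
       = 1.421014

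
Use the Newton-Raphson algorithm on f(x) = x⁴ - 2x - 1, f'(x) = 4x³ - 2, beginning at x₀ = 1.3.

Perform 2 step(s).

f(x) = x⁴ - 2x - 1
f'(x) = 4x³ - 2
x₀ = 1.3

Newton-Raphson formula: x_{n+1} = x_n - f(x_n)/f'(x_n)

Iteration 1:
  f(1.300000) = -0.743900
  f'(1.300000) = 6.788000
  x_1 = 1.300000 - (-0.743900)/6.788000 = 1.409590
Iteration 2:
  f(1.409590) = 0.128771
  f'(1.409590) = 9.203116
  x_2 = 1.409590 - 0.128771/9.203116 = 1.395598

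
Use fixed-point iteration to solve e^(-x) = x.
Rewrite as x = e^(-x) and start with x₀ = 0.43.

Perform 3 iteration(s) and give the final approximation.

Equation: e^(-x) = x
Fixed-point form: x = e^(-x)
x₀ = 0.43

x_1 = g(0.430000) = 0.650509
x_2 = g(0.650509) = 0.521780
x_3 = g(0.521780) = 0.593463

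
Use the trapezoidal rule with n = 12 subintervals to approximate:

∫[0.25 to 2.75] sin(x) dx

f(x) = sin(x)
a = 0.25, b = 2.75, n = 12
h = (b - a)/n = 0.208333

Trapezoidal rule: (h/2)[f(x₀) + 2f(x₁) + 2f(x₂) + ... + f(xₙ)]

x_0 = 0.2500, f(x_0) = 0.247404, coefficient = 1
x_1 = 0.4583, f(x_1) = 0.442454, coefficient = 2
x_2 = 0.6667, f(x_2) = 0.618370, coefficient = 2
x_3 = 0.8750, f(x_3) = 0.767544, coefficient = 2
x_4 = 1.0833, f(x_4) = 0.883524, coefficient = 2
x_5 = 1.2917, f(x_5) = 0.961296, coefficient = 2
x_6 = 1.5000, f(x_6) = 0.997495, coefficient = 2
x_7 = 1.7083, f(x_7) = 0.990557, coefficient = 2
x_8 = 1.9167, f(x_8) = 0.940781, coefficient = 2
x_9 = 2.1250, f(x_9) = 0.850320, coefficient = 2
x_10 = 2.3333, f(x_10) = 0.723086, coefficient = 2
x_11 = 2.5417, f(x_11) = 0.564581, coefficient = 2
x_12 = 2.7500, f(x_12) = 0.381661, coefficient = 1

I ≈ (0.208333/2) × 18.109078 = 1.886362
Exact value: 1.893215
Error: 0.006853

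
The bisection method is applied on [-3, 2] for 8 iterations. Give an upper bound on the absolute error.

Bisection error bound: |error| ≤ (b-a)/2^n
|error| ≤ (2 - (-3))/2^8 = 5/2^8
|error| ≤ 0.0195312500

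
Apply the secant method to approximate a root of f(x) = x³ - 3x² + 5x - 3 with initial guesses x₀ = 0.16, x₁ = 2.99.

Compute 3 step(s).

f(x) = x³ - 3x² + 5x - 3
x₀ = 0.16, x₁ = 2.99

Secant formula: x_{n+1} = x_n - f(x_n)(x_n - x_{n-1})/(f(x_n) - f(x_{n-1}))

Iteration 1:
  f(0.160000) = -2.272704
  f(2.990000) = 11.860599
  x_2 = 2.990000 - 11.860599×(2.990000 - 0.160000)/(11.860599 - (-2.272704))
       = 0.615078
Iteration 2:
  f(2.990000) = 11.860599
  f(0.615078) = -0.826876
  x_3 = 0.615078 - (-0.826876)×(0.615078 - 2.990000)/(-0.826876 - 11.860599)
       = 0.769858
Iteration 3:
  f(0.615078) = -0.826876
  f(0.769858) = -0.472474
  x_4 = 0.769858 - (-0.472474)×(0.769858 - 0.615078)/(-0.472474 - (-0.826876))
       = 0.976204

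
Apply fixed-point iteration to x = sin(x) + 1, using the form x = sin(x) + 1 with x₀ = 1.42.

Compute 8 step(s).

Equation: x = sin(x) + 1
Fixed-point form: x = sin(x) + 1
x₀ = 1.42

x_1 = g(1.420000) = 1.988652
x_2 = g(1.988652) = 1.913961
x_3 = g(1.913961) = 1.941694
x_4 = g(1.941694) = 1.932002
x_5 = g(1.932002) = 1.935471
x_6 = g(1.935471) = 1.934240
x_7 = g(1.934240) = 1.934678
x_8 = g(1.934678) = 1.934522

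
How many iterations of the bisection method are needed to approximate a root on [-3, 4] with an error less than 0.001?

We need (b-a)/2^n ≤ 0.001
(4 - (-3))/2^n ≤ 0.001
7/2^n ≤ 0.001
2^n ≥ 7000
n ≥ log₂(7000) = 12.77
n ≥ 13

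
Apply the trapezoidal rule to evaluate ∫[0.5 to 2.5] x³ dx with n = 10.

f(x) = x³
a = 0.5, b = 2.5, n = 10
h = (b - a)/n = 0.200000

Trapezoidal rule: (h/2)[f(x₀) + 2f(x₁) + 2f(x₂) + ... + f(xₙ)]

x_0 = 0.5000, f(x_0) = 0.125000, coefficient = 1
x_1 = 0.7000, f(x_1) = 0.343000, coefficient = 2
x_2 = 0.9000, f(x_2) = 0.729000, coefficient = 2
x_3 = 1.1000, f(x_3) = 1.331000, coefficient = 2
x_4 = 1.3000, f(x_4) = 2.197000, coefficient = 2
x_5 = 1.5000, f(x_5) = 3.375000, coefficient = 2
x_6 = 1.7000, f(x_6) = 4.913000, coefficient = 2
x_7 = 1.9000, f(x_7) = 6.859000, coefficient = 2
x_8 = 2.1000, f(x_8) = 9.261000, coefficient = 2
x_9 = 2.3000, f(x_9) = 12.167000, coefficient = 2
x_10 = 2.5000, f(x_10) = 15.625000, coefficient = 1

I ≈ (0.200000/2) × 98.100000 = 9.810000
Exact value: 9.750000
Error: 0.060000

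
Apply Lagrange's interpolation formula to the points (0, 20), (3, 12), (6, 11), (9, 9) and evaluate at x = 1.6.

Lagrange interpolation formula:
P(x) = Σ yᵢ × Lᵢ(x)
where Lᵢ(x) = Π_{j≠i} (x - xⱼ)/(xᵢ - xⱼ)

L_0(1.6) = (1.6 - 3)/(0 - 3) × (1.6 - 6)/(0 - 6) × (1.6 - 9)/(0 - 9) = 0.281383
L_1(1.6) = (1.6 - 0)/(3 - 0) × (1.6 - 6)/(3 - 6) × (1.6 - 9)/(3 - 9) = 0.964741
L_2(1.6) = (1.6 - 0)/(6 - 0) × (1.6 - 3)/(6 - 3) × (1.6 - 9)/(6 - 9) = -0.306963
L_3(1.6) = (1.6 - 0)/(9 - 0) × (1.6 - 3)/(9 - 3) × (1.6 - 6)/(9 - 6) = 0.060840

P(1.6) = 20×L_0(1.6) + 12×L_1(1.6) + 11×L_2(1.6) + 9×L_3(1.6)
P(1.6) = 14.375506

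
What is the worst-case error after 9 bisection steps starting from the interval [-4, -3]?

Bisection error bound: |error| ≤ (b-a)/2^n
|error| ≤ (-3 - (-4))/2^9 = 1/2^9
|error| ≤ 0.0019531250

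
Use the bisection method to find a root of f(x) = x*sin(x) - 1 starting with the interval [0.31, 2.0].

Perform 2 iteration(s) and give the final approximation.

f(x) = x*sin(x) - 1
Initial interval: [0.31, 2.0]

Iteration 1:
  c_1 = (0.310000 + 2.000000)/2 = 1.155000
  f(c_1) = f(1.155000) = 0.056588
  f(a) × f(c) < 0, new interval: [0.310000, 1.155000]
Iteration 2:
  c_2 = (0.310000 + 1.155000)/2 = 0.732500
  f(c_2) = f(0.732500) = -0.510155
  f(a) × f(c) ≥ 0, new interval: [0.732500, 1.155000]

After 2 iteration(s), the approximation is c_2 = 0.732500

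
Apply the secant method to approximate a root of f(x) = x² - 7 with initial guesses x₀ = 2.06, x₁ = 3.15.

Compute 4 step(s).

f(x) = x² - 7
x₀ = 2.06, x₁ = 3.15

Secant formula: x_{n+1} = x_n - f(x_n)(x_n - x_{n-1})/(f(x_n) - f(x_{n-1}))

Iteration 1:
  f(2.060000) = -2.756400
  f(3.150000) = 2.922500
  x_2 = 3.150000 - 2.922500×(3.150000 - 2.060000)/(2.922500 - (-2.756400))
       = 2.589060
Iteration 2:
  f(3.150000) = 2.922500
  f(2.589060) = -0.296771
  x_3 = 2.589060 - (-0.296771)×(2.589060 - 3.150000)/(-0.296771 - 2.922500)
       = 2.640770
Iteration 3:
  f(2.589060) = -0.296771
  f(2.640770) = -0.026333
  x_4 = 2.640770 - (-0.026333)×(2.640770 - 2.589060)/(-0.026333 - (-0.296771))
       = 2.645805
Iteration 4:
  f(2.640770) = -0.026333
  f(2.645805) = 0.000286
  x_5 = 2.645805 - 0.000286×(2.645805 - 2.640770)/(0.000286 - (-0.026333))
       = 2.645751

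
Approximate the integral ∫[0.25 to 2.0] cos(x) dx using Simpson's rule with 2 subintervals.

f(x) = cos(x)
a = 0.25, b = 2.0, n = 2
h = (b - a)/n = 0.875000

Simpson's rule: (h/3)[f(x₀) + 4f(x₁) + 2f(x₂) + ... + f(xₙ)]

x_0 = 0.2500, f(x_0) = 0.968912, coefficient = 1
x_1 = 1.1250, f(x_1) = 0.431177, coefficient = 4
x_2 = 2.0000, f(x_2) = -0.416147, coefficient = 1

I ≈ (0.875000/3) × 2.277472 = 0.664263
Exact value: 0.661893
Error: 0.002369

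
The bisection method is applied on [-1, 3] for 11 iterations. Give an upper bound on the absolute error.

Bisection error bound: |error| ≤ (b-a)/2^n
|error| ≤ (3 - (-1))/2^11 = 4/2^11
|error| ≤ 0.0019531250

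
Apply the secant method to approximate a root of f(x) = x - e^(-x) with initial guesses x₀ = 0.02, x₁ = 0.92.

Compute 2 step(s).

f(x) = x - e^(-x)
x₀ = 0.02, x₁ = 0.92

Secant formula: x_{n+1} = x_n - f(x_n)(x_n - x_{n-1})/(f(x_n) - f(x_{n-1}))

Iteration 1:
  f(0.020000) = -0.960199
  f(0.920000) = 0.521481
  x_2 = 0.920000 - 0.521481×(0.920000 - 0.020000)/(0.521481 - (-0.960199))
       = 0.603243
Iteration 2:
  f(0.920000) = 0.521481
  f(0.603243) = 0.056208
  x_3 = 0.603243 - 0.056208×(0.603243 - 0.920000)/(0.056208 - 0.521481)
       = 0.564977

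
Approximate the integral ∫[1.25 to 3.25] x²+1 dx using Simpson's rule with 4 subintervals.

f(x) = x²+1
a = 1.25, b = 3.25, n = 4
h = (b - a)/n = 0.500000

Simpson's rule: (h/3)[f(x₀) + 4f(x₁) + 2f(x₂) + ... + f(xₙ)]

x_0 = 1.2500, f(x_0) = 2.562500, coefficient = 1
x_1 = 1.7500, f(x_1) = 4.062500, coefficient = 4
x_2 = 2.2500, f(x_2) = 6.062500, coefficient = 2
x_3 = 2.7500, f(x_3) = 8.562500, coefficient = 4
x_4 = 3.2500, f(x_4) = 11.562500, coefficient = 1

I ≈ (0.500000/3) × 76.750000 = 12.791667
Exact value: 12.791667
Error: 0.000000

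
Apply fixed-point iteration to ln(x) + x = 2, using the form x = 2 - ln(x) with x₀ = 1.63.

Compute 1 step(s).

Equation: ln(x) + x = 2
Fixed-point form: x = 2 - ln(x)
x₀ = 1.63

x_1 = g(1.630000) = 1.511420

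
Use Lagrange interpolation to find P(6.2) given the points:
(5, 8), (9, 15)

Lagrange interpolation formula:
P(x) = Σ yᵢ × Lᵢ(x)
where Lᵢ(x) = Π_{j≠i} (x - xⱼ)/(xᵢ - xⱼ)

L_0(6.2) = (6.2 - 9)/(5 - 9) = 0.700000
L_1(6.2) = (6.2 - 5)/(9 - 5) = 0.300000

P(6.2) = 8×L_0(6.2) + 15×L_1(6.2)
P(6.2) = 10.100000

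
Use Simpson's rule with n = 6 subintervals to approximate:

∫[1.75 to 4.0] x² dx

f(x) = x²
a = 1.75, b = 4.0, n = 6
h = (b - a)/n = 0.375000

Simpson's rule: (h/3)[f(x₀) + 4f(x₁) + 2f(x₂) + ... + f(xₙ)]

x_0 = 1.7500, f(x_0) = 3.062500, coefficient = 1
x_1 = 2.1250, f(x_1) = 4.515625, coefficient = 4
x_2 = 2.5000, f(x_2) = 6.250000, coefficient = 2
x_3 = 2.8750, f(x_3) = 8.265625, coefficient = 4
x_4 = 3.2500, f(x_4) = 10.562500, coefficient = 2
x_5 = 3.6250, f(x_5) = 13.140625, coefficient = 4
x_6 = 4.0000, f(x_6) = 16.000000, coefficient = 1

I ≈ (0.375000/3) × 156.375000 = 19.546875
Exact value: 19.546875
Error: 0.000000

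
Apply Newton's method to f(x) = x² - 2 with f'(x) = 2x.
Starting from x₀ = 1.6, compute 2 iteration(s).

f(x) = x² - 2
f'(x) = 2x
x₀ = 1.6

Newton-Raphson formula: x_{n+1} = x_n - f(x_n)/f'(x_n)

Iteration 1:
  f(1.600000) = 0.560000
  f'(1.600000) = 3.200000
  x_1 = 1.600000 - 0.560000/3.200000 = 1.425000
Iteration 2:
  f(1.425000) = 0.030625
  f'(1.425000) = 2.850000
  x_2 = 1.425000 - 0.030625/2.850000 = 1.414254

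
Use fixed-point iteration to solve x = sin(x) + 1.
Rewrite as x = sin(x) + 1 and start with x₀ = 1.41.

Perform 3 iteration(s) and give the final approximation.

Equation: x = sin(x) + 1
Fixed-point form: x = sin(x) + 1
x₀ = 1.41

x_1 = g(1.410000) = 1.987100
x_2 = g(1.987100) = 1.914590
x_3 = g(1.914590) = 1.941483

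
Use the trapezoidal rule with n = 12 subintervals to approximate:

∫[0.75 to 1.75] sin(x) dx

f(x) = sin(x)
a = 0.75, b = 1.75, n = 12
h = (b - a)/n = 0.083333

Trapezoidal rule: (h/2)[f(x₀) + 2f(x₁) + 2f(x₂) + ... + f(xₙ)]

x_0 = 0.7500, f(x_0) = 0.681639, coefficient = 1
x_1 = 0.8333, f(x_1) = 0.740177, coefficient = 2
x_2 = 0.9167, f(x_2) = 0.793578, coefficient = 2
x_3 = 1.0000, f(x_3) = 0.841471, coefficient = 2
x_4 = 1.0833, f(x_4) = 0.883524, coefficient = 2
x_5 = 1.1667, f(x_5) = 0.919445, coefficient = 2
x_6 = 1.2500, f(x_6) = 0.948985, coefficient = 2
x_7 = 1.3333, f(x_7) = 0.971938, coefficient = 2
x_8 = 1.4167, f(x_8) = 0.988146, coefficient = 2
x_9 = 1.5000, f(x_9) = 0.997495, coefficient = 2
x_10 = 1.5833, f(x_10) = 0.999921, coefficient = 2
x_11 = 1.6667, f(x_11) = 0.995408, coefficient = 2
x_12 = 1.7500, f(x_12) = 0.983986, coefficient = 1

I ≈ (0.083333/2) × 21.825799 = 0.909408
Exact value: 0.909935
Error: 0.000527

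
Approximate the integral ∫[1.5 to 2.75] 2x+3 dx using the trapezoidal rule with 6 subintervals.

f(x) = 2x+3
a = 1.5, b = 2.75, n = 6
h = (b - a)/n = 0.208333

Trapezoidal rule: (h/2)[f(x₀) + 2f(x₁) + 2f(x₂) + ... + f(xₙ)]

x_0 = 1.5000, f(x_0) = 6.000000, coefficient = 1
x_1 = 1.7083, f(x_1) = 6.416667, coefficient = 2
x_2 = 1.9167, f(x_2) = 6.833333, coefficient = 2
x_3 = 2.1250, f(x_3) = 7.250000, coefficient = 2
x_4 = 2.3333, f(x_4) = 7.666667, coefficient = 2
x_5 = 2.5417, f(x_5) = 8.083333, coefficient = 2
x_6 = 2.7500, f(x_6) = 8.500000, coefficient = 1

I ≈ (0.208333/2) × 87.000000 = 9.062500
Exact value: 9.062500
Error: 0.000000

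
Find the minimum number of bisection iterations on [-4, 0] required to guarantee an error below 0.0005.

We need (b-a)/2^n ≤ 0.0005
(0 - (-4))/2^n ≤ 0.0005
4/2^n ≤ 0.0005
2^n ≥ 8000
n ≥ log₂(8000) = 12.97
n ≥ 13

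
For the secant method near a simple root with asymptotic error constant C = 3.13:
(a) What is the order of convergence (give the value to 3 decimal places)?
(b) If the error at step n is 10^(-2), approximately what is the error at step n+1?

(a) Secant method has superlinear convergence with order φ = (1+√5)/2 ≈ 1.618.
    This means |e_{n+1}| ≈ C|e_n|^1.618.

(b) With |e_n| = 10^(-2) and C = 3.13:
    |e_{n+1}| ≈ 3.13 × (10^(-2))^1.618 = 3.13 × 10^(-3.24)

(a) ≈ 1.618 (golden ratio); (b) |e_{n+1}| ≈ 1.818e-03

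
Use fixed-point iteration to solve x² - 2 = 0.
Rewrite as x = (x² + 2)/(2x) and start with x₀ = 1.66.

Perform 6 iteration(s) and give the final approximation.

Equation: x² - 2 = 0
Fixed-point form: x = (x² + 2)/(2x)
x₀ = 1.66

x_1 = g(1.660000) = 1.432410
x_2 = g(1.432410) = 1.414329
x_3 = g(1.414329) = 1.414214
x_4 = g(1.414214) = 1.414214
x_5 = g(1.414214) = 1.414214
x_6 = g(1.414214) = 1.414214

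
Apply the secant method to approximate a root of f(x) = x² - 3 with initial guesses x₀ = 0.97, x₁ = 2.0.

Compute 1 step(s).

f(x) = x² - 3
x₀ = 0.97, x₁ = 2.0

Secant formula: x_{n+1} = x_n - f(x_n)(x_n - x_{n-1})/(f(x_n) - f(x_{n-1}))

Iteration 1:
  f(0.970000) = -2.059100
  f(2.000000) = 1.000000
  x_2 = 2.000000 - 1.000000×(2.000000 - 0.970000)/(1.000000 - (-2.059100))
       = 1.663300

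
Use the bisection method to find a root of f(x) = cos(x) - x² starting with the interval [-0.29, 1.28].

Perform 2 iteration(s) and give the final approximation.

f(x) = cos(x) - x²
Initial interval: [-0.29, 1.28]

Iteration 1:
  c_1 = (-0.290000 + 1.280000)/2 = 0.495000
  f(c_1) = f(0.495000) = 0.634944
  f(a) × f(c) ≥ 0, new interval: [0.495000, 1.280000]
Iteration 2:
  c_2 = (0.495000 + 1.280000)/2 = 0.887500
  f(c_2) = f(0.887500) = -0.156304
  f(a) × f(c) < 0, new interval: [0.495000, 0.887500]

After 2 iteration(s), the approximation is c_2 = 0.887500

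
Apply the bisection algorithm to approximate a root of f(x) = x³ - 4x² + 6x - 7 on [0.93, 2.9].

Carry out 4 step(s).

f(x) = x³ - 4x² + 6x - 7
Initial interval: [0.93, 2.9]

Iteration 1:
  c_1 = (0.930000 + 2.900000)/2 = 1.915000
  f(c_1) = f(1.915000) = -3.156164
  f(a) × f(c) ≥ 0, new interval: [1.915000, 2.900000]
Iteration 2:
  c_2 = (1.915000 + 2.900000)/2 = 2.407500
  f(c_2) = f(2.407500) = -1.785220
  f(a) × f(c) ≥ 0, new interval: [2.407500, 2.900000]
Iteration 3:
  c_3 = (2.407500 + 2.900000)/2 = 2.653750
  f(c_3) = f(2.653750) = -0.558316
  f(a) × f(c) ≥ 0, new interval: [2.653750, 2.900000]
Iteration 4:
  c_4 = (2.653750 + 2.900000)/2 = 2.776875
  f(c_4) = f(2.776875) = 0.229691
  f(a) × f(c) < 0, new interval: [2.653750, 2.776875]

After 4 iteration(s), the approximation is c_4 = 2.776875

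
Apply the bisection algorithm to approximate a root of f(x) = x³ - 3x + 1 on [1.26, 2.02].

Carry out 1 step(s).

f(x) = x³ - 3x + 1
Initial interval: [1.26, 2.02]

Iteration 1:
  c_1 = (1.260000 + 2.020000)/2 = 1.640000
  f(c_1) = f(1.640000) = 0.490944
  f(a) × f(c) < 0, new interval: [1.260000, 1.640000]

After 1 iteration(s), the approximation is c_1 = 1.640000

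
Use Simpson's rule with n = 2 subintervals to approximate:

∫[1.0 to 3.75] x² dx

f(x) = x²
a = 1.0, b = 3.75, n = 2
h = (b - a)/n = 1.375000

Simpson's rule: (h/3)[f(x₀) + 4f(x₁) + 2f(x₂) + ... + f(xₙ)]

x_0 = 1.0000, f(x_0) = 1.000000, coefficient = 1
x_1 = 2.3750, f(x_1) = 5.640625, coefficient = 4
x_2 = 3.7500, f(x_2) = 14.062500, coefficient = 1

I ≈ (1.375000/3) × 37.625000 = 17.244792
Exact value: 17.244792
Error: 0.000000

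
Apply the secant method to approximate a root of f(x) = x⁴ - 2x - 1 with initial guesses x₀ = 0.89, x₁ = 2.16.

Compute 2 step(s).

f(x) = x⁴ - 2x - 1
x₀ = 0.89, x₁ = 2.16

Secant formula: x_{n+1} = x_n - f(x_n)(x_n - x_{n-1})/(f(x_n) - f(x_{n-1}))

Iteration 1:
  f(0.890000) = -2.152578
  f(2.160000) = 16.447823
  x_2 = 2.160000 - 16.447823×(2.160000 - 0.890000)/(16.447823 - (-2.152578))
       = 1.036974
Iteration 2:
  f(2.160000) = 16.447823
  f(1.036974) = -1.917646
  x_3 = 1.036974 - (-1.917646)×(1.036974 - 2.160000)/(-1.917646 - 16.447823)
       = 1.154236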